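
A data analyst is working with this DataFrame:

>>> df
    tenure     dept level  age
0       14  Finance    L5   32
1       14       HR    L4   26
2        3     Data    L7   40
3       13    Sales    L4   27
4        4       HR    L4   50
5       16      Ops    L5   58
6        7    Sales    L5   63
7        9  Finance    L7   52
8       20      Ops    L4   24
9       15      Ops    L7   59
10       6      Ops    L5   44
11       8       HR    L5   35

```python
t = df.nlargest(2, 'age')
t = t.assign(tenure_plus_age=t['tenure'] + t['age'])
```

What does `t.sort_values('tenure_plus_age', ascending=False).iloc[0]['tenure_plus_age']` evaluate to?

take 2 rows with largest age:
   tenure   dept level  age
6       7  Sales    L5   63
9      15    Ops    L7   59
add column tenure_plus_age = t['tenure'] + t['age']:
   tenure   dept level  age  tenure_plus_age
6       7  Sales    L5   63               70
9      15    Ops    L7   59               74
sort by tenure_plus_age descending:
   tenure   dept level  age  tenure_plus_age
9      15    Ops    L7   59               74
6       7  Sales    L5   63               70
So iloc[0]['tenure_plus_age'] = 74.

74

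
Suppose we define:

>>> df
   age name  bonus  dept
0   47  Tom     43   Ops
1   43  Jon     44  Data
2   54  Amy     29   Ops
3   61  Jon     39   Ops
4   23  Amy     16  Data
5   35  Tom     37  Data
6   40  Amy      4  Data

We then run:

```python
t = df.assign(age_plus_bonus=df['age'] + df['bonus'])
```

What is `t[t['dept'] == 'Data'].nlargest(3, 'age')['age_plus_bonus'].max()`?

add column age_plus_bonus = df['age'] + df['bonus']:
   age name  bonus  dept  age_plus_bonus
0   47  Tom     43   Ops              90
1   43  Jon     44  Data              87
2   54  Amy     29   Ops              83
3   61  Jon     39   Ops             100
4   23  Amy     16  Data              39
5   35  Tom     37  Data              72
6   40  Amy      4  Data              44
filter rows where dept == 'Data':
   age name  bonus  dept  age_plus_bonus
1   43  Jon     44  Data              87
4   23  Amy     16  Data              39
5   35  Tom     37  Data              72
6   40  Amy      4  Data              44
take 3 rows with largest age:
   age name  bonus  dept  age_plus_bonus
1   43  Jon     44  Data              87
6   40  Amy      4  Data              44
5   35  Tom     37  Data              72
Reading off the max of column 'age_plus_bonus', we get 87.

87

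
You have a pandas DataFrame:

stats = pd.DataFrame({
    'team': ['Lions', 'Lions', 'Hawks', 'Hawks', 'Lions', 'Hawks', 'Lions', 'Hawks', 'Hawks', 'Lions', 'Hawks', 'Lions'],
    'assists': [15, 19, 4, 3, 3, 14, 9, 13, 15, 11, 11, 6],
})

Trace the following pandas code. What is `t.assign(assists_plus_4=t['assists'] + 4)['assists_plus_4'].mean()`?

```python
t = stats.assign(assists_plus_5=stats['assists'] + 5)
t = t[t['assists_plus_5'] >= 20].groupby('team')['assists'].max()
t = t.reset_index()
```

21.0

add column assists_plus_5 = stats['assists'] + 5:
     team  assists  assists_plus_5
0   Lions       15              20
1   Lions       19              24
2   Hawks        4               9
3   Hawks        3               8
4   Lions        3               8
5   Hawks       14              19
6   Lions        9              14
7   Hawks       13              18
8   Hawks       15              20
9   Lions       11              16
10  Hawks       11              16
11  Lions        6              11
filter rows where assists_plus_5 >= 20:
    team  assists  assists_plus_5
0  Lions       15              20
1  Lions       19              24
8  Hawks       15              20
group by team, max of assists:
team
Hawks    15
Lions    19
Name: assists, dtype: int64
reset_index():
    team  assists
0  Hawks       15
1  Lions       19
add column assists_plus_4 = t['assists'] + 4:
    team  assists  assists_plus_4
0  Hawks       15              19
1  Lions       19              23
Reading off the mean of column 'assists_plus_4', we get 21.0.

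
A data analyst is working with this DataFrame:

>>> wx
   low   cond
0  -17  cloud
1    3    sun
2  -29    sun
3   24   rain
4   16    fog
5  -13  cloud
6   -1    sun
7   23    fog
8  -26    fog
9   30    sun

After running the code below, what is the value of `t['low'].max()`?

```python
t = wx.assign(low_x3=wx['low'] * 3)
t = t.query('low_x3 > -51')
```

add column low_x3 = wx['low'] * 3:
   low   cond  low_x3
0  -17  cloud     -51
1    3    sun       9
2  -29    sun     -87
3   24   rain      72
4   16    fog      48
5  -13  cloud     -39
6   -1    sun      -3
7   23    fog      69
8  -26    fog     -78
9   30    sun      90
filter rows where low_x3 > -51:
   low   cond  low_x3
1    3    sun       9
3   24   rain      72
4   16    fog      48
5  -13  cloud     -39
6   -1    sun      -3
7   23    fog      69
9   30    sun      90
So max() = 30.

30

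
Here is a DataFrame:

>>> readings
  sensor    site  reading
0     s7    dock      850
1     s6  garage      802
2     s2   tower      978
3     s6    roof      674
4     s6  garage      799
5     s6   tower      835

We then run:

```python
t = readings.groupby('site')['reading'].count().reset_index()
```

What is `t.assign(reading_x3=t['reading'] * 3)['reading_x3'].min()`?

3

group by site, count of reading:
site
dock      1
garage    2
roof      1
tower     2
Name: reading, dtype: int64
reset_index():
     site  reading
0    dock        1
1  garage        2
2    roof        1
3   tower        2
add column reading_x3 = t['reading'] * 3:
     site  reading  reading_x3
0    dock        1           3
1  garage        2           6
2    roof        1           3
3   tower        2           6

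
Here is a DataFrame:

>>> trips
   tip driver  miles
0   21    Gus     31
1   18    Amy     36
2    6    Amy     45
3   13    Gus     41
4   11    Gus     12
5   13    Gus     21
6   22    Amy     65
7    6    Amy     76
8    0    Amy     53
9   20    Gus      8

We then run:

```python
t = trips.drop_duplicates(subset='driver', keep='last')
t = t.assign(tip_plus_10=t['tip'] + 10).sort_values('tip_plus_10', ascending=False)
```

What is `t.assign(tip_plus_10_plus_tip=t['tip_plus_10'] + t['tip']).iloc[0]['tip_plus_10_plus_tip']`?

50

drop duplicate driver (keep=last):
   tip driver  miles
8    0    Amy     53
9   20    Gus      8
add column tip_plus_10 = t['tip'] + 10:
   tip driver  miles  tip_plus_10
8    0    Amy     53           10
9   20    Gus      8           30
sort by tip_plus_10 descending:
   tip driver  miles  tip_plus_10
9   20    Gus      8           30
8    0    Amy     53           10
add column tip_plus_10_plus_tip = t['tip_plus_10'] + t['tip']:
   tip driver  miles  tip_plus_10  tip_plus_10_plus_tip
9   20    Gus      8           30                    50
8    0    Amy     53           10                    10
value at position 0, column 'tip_plus_10_plus_tip' → 50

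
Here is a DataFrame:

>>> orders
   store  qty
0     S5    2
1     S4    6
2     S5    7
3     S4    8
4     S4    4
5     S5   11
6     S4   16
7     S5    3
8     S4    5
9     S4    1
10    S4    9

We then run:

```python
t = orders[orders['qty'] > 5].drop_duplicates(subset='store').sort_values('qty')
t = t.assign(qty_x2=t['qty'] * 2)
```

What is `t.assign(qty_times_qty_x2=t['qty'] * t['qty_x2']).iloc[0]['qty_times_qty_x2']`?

72

filter rows where qty > 5:
   store  qty
1     S4    6
2     S5    7
3     S4    8
5     S5   11
6     S4   16
10    S4    9
drop duplicate store (keep=first):
  store  qty
1    S4    6
2    S5    7
sort by qty:
  store  qty
1    S4    6
2    S5    7
add column qty_x2 = t['qty'] * 2:
  store  qty  qty_x2
1    S4    6      12
2    S5    7      14
add column qty_times_qty_x2 = t['qty'] * t['qty_x2']:
  store  qty  qty_x2  qty_times_qty_x2
1    S4    6      12                72
2    S5    7      14                98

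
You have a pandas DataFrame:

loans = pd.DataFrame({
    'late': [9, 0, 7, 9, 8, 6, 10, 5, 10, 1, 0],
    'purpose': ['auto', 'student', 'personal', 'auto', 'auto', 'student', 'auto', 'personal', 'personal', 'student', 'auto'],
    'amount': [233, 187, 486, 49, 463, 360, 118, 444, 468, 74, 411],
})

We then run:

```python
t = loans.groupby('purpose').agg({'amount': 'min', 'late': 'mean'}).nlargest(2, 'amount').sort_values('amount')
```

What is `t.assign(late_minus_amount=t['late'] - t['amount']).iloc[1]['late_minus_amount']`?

group by purpose: min(amount), mean(late):
          amount      late
purpose                   
auto          49  7.200000
personal     444  7.333333
student       74  2.333333
take 2 rows with largest amount:
          amount      late
purpose                   
personal     444  7.333333
student       74  2.333333
sort by amount:
          amount      late
purpose                   
student       74  2.333333
personal     444  7.333333
add column late_minus_amount = t['late'] - t['amount']:
          amount      late  late_minus_amount
purpose                                      
student       74  2.333333         -71.666667
personal     444  7.333333        -436.666667
The value at position 1, column 'late_minus_amount' is -436.666666667.

-436.666666667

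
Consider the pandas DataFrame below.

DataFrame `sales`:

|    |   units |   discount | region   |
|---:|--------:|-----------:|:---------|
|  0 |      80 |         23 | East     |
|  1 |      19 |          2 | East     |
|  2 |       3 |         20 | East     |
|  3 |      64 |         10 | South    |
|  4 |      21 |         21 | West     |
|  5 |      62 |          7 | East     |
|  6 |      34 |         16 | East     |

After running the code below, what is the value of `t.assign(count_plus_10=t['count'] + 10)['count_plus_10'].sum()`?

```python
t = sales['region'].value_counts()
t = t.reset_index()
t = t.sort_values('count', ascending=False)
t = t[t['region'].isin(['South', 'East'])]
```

value_counts of region:
region
East     5
South    1
West     1
Name: count, dtype: int64
reset_index():
  region  count
0   East      5
1  South      1
2   West      1
sort by count descending:
  region  count
0   East      5
1  South      1
2   West      1
filter rows where region in ['South', 'East']:
  region  count
0   East      5
1  South      1
add column count_plus_10 = t['count'] + 10:
  region  count  count_plus_10
0   East      5             15
1  South      1             11
The sum of column 'count_plus_10' is 26.

26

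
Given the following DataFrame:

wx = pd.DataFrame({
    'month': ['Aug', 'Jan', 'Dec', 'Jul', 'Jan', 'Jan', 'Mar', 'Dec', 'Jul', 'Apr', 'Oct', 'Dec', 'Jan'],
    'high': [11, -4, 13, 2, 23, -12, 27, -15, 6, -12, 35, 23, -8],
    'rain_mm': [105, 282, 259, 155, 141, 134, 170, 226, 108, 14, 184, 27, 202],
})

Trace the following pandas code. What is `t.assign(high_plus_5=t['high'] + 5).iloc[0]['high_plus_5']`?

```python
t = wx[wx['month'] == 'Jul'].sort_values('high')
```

7

filter rows where month == 'Jul':
  month  high  rain_mm
3   Jul     2      155
8   Jul     6      108
sort by high:
  month  high  rain_mm
3   Jul     2      155
8   Jul     6      108
add column high_plus_5 = t['high'] + 5:
  month  high  rain_mm  high_plus_5
3   Jul     2      155            7
8   Jul     6      108           11
Hence 7.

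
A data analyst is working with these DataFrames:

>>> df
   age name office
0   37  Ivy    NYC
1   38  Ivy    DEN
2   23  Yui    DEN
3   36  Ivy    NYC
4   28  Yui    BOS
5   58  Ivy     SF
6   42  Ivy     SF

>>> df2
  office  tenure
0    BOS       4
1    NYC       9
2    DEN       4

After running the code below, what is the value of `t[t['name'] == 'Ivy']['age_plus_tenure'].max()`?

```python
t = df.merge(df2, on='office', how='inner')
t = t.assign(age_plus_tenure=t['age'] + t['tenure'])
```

46

merge on 'office' (how='inner') → 5 rows:
   age name office  tenure
0   37  Ivy    NYC       9
1   38  Ivy    DEN       4
2   23  Yui    DEN       4
3   36  Ivy    NYC       9
4   28  Yui    BOS       4
add column age_plus_tenure = t['age'] + t['tenure']:
   age name office  tenure  age_plus_tenure
0   37  Ivy    NYC       9               46
1   38  Ivy    DEN       4               42
2   23  Yui    DEN       4               27
3   36  Ivy    NYC       9               45
4   28  Yui    BOS       4               32
filter rows where name == 'Ivy':
   age name office  tenure  age_plus_tenure
0   37  Ivy    NYC       9               46
1   38  Ivy    DEN       4               42
3   36  Ivy    NYC       9               45
Hence 46.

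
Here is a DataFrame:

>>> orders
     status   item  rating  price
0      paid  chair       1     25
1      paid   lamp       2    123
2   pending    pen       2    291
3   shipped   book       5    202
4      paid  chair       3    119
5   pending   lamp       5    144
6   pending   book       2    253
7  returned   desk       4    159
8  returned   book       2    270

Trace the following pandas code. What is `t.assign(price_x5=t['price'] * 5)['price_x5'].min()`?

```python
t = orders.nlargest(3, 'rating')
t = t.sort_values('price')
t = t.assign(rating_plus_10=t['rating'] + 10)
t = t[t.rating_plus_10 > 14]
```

take 3 rows with largest rating:
     status  item  rating  price
3   shipped  book       5    202
5   pending  lamp       5    144
7  returned  desk       4    159
sort by price:
     status  item  rating  price
5   pending  lamp       5    144
7  returned  desk       4    159
3   shipped  book       5    202
add column rating_plus_10 = t['rating'] + 10:
     status  item  rating  price  rating_plus_10
5   pending  lamp       5    144              15
7  returned  desk       4    159              14
3   shipped  book       5    202              15
filter rows where rating_plus_10 > 14:
    status  item  rating  price  rating_plus_10
5  pending  lamp       5    144              15
3  shipped  book       5    202              15
add column price_x5 = t['price'] * 5:
    status  item  rating  price  rating_plus_10  price_x5
5  pending  lamp       5    144              15       720
3  shipped  book       5    202              15      1010
The min of column 'price_x5' is 720.

720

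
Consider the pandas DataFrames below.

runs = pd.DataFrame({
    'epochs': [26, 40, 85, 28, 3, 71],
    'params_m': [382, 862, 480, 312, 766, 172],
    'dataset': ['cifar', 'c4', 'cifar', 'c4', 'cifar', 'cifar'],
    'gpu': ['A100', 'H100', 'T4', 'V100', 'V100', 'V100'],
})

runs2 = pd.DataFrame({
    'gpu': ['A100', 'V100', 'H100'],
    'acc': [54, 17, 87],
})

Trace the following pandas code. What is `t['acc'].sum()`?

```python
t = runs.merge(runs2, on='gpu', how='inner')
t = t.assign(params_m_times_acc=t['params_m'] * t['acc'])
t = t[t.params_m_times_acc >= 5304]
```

175

merge on 'gpu' (how='inner') → 5 rows:
   epochs  params_m dataset   gpu  acc
0      26       382   cifar  A100   54
1      40       862      c4  H100   87
2      28       312      c4  V100   17
3       3       766   cifar  V100   17
4      71       172   cifar  V100   17
add column params_m_times_acc = t['params_m'] * t['acc']:
   epochs  params_m dataset   gpu  acc  params_m_times_acc
0      26       382   cifar  A100   54               20628
1      40       862      c4  H100   87               74994
2      28       312      c4  V100   17                5304
3       3       766   cifar  V100   17               13022
4      71       172   cifar  V100   17                2924
filter rows where params_m_times_acc >= 5304:
   epochs  params_m dataset   gpu  acc  params_m_times_acc
0      26       382   cifar  A100   54               20628
1      40       862      c4  H100   87               74994
2      28       312      c4  V100   17                5304
3       3       766   cifar  V100   17               13022
The sum of column 'acc' is 175.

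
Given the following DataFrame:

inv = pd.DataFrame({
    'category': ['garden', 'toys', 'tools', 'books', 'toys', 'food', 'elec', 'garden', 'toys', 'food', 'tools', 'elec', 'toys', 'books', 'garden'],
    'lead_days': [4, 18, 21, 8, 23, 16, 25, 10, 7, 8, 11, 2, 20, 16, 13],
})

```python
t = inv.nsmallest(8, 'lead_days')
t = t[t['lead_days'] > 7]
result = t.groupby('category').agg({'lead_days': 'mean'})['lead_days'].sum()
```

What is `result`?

38.5

take 8 rows with smallest lead_days:
   category  lead_days
11     elec          2
0    garden          4
8      toys          7
3     books          8
9      food          8
7    garden         10
10    tools         11
14   garden         13
filter rows where lead_days > 7:
   category  lead_days
3     books          8
9      food          8
7    garden         10
10    tools         11
14   garden         13
group by category, mean of lead_days:
          lead_days
category           
books           8.0
food            8.0
garden         11.5
tools          11.0
Taking the sum of column 'lead_days' gives 38.5.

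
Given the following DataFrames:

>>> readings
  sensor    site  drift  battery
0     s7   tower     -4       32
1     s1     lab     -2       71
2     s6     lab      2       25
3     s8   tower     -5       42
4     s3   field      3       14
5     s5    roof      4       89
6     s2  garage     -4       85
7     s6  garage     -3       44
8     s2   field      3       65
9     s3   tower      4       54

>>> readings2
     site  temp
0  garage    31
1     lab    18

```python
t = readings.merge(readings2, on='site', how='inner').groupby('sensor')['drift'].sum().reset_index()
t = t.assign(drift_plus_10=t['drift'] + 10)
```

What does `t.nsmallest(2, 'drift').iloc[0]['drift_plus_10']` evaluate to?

merge on 'site' (how='inner') → 4 rows:
  sensor    site  drift  battery  temp
0     s1     lab     -2       71    18
1     s6     lab      2       25    18
2     s2  garage     -4       85    31
3     s6  garage     -3       44    31
group by sensor, sum of drift:
sensor
s1   -2
s2   -4
s6   -1
Name: drift, dtype: int64
reset_index():
  sensor  drift
0     s1     -2
1     s2     -4
2     s6     -1
add column drift_plus_10 = t['drift'] + 10:
  sensor  drift  drift_plus_10
0     s1     -2              8
1     s2     -4              6
2     s6     -1              9
take 2 rows with smallest drift:
  sensor  drift  drift_plus_10
1     s2     -4              6
0     s1     -2              8
The value at position 0, column 'drift_plus_10' is 6.

6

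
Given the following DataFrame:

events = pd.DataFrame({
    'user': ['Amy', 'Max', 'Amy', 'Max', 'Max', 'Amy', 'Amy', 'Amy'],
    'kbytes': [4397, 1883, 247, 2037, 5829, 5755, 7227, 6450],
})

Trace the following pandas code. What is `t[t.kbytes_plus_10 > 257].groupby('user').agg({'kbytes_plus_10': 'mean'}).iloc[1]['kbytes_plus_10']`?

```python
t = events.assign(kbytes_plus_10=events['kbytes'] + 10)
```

3259.66666667

add column kbytes_plus_10 = events['kbytes'] + 10:
  user  kbytes  kbytes_plus_10
0  Amy    4397            4407
1  Max    1883            1893
2  Amy     247             257
3  Max    2037            2047
4  Max    5829            5839
5  Amy    5755            5765
6  Amy    7227            7237
7  Amy    6450            6460
filter rows where kbytes_plus_10 > 257:
  user  kbytes  kbytes_plus_10
0  Amy    4397            4407
1  Max    1883            1893
3  Max    2037            2047
4  Max    5829            5839
5  Amy    5755            5765
6  Amy    7227            7237
7  Amy    6450            6460
group by user, mean of kbytes_plus_10:
      kbytes_plus_10
user                
Amy      5967.250000
Max      3259.666667
Finally, value at position 1, column 'kbytes_plus_10' = 3259.66666667.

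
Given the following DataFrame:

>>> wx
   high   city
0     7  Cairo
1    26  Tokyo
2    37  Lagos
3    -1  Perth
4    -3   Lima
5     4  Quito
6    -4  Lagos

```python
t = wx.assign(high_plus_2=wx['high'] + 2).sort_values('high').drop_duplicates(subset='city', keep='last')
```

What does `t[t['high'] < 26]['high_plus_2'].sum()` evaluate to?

15

add column high_plus_2 = wx['high'] + 2:
   high   city  high_plus_2
0     7  Cairo            9
1    26  Tokyo           28
2    37  Lagos           39
3    -1  Perth            1
4    -3   Lima           -1
5     4  Quito            6
6    -4  Lagos           -2
sort by high:
   high   city  high_plus_2
6    -4  Lagos           -2
4    -3   Lima           -1
3    -1  Perth            1
5     4  Quito            6
0     7  Cairo            9
1    26  Tokyo           28
2    37  Lagos           39
drop duplicate city (keep=last):
   high   city  high_plus_2
4    -3   Lima           -1
3    -1  Perth            1
5     4  Quito            6
0     7  Cairo            9
1    26  Tokyo           28
2    37  Lagos           39
filter rows where high < 26:
   high   city  high_plus_2
4    -3   Lima           -1
3    -1  Perth            1
5     4  Quito            6
0     7  Cairo            9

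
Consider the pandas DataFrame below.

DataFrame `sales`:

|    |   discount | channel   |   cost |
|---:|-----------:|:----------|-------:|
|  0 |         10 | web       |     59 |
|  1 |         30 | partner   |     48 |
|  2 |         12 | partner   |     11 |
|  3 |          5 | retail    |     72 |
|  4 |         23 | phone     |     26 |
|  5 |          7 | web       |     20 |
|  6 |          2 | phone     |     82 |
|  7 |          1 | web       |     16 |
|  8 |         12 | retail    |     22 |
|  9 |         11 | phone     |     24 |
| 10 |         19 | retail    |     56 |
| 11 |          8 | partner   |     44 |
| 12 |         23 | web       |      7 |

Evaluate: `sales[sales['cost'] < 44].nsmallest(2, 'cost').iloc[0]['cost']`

7

filter rows where cost < 44:
    discount  channel  cost
2         12  partner    11
4         23    phone    26
5          7      web    20
7          1      web    16
8         12   retail    22
9         11    phone    24
12        23      web     7
take 2 rows with smallest cost:
    discount  channel  cost
12        23      web     7
2         12  partner    11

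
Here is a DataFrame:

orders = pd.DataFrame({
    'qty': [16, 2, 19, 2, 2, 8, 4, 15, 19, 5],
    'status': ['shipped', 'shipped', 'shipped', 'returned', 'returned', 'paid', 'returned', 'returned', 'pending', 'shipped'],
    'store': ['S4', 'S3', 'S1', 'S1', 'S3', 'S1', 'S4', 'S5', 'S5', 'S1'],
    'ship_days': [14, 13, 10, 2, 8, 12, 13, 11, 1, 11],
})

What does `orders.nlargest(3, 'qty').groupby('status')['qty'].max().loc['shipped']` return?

19

take 3 rows with largest qty:
   qty   status store  ship_days
2   19  shipped    S1         10
8   19  pending    S5          1
0   16  shipped    S4         14
group by status, max of qty:
status
pending    19
shipped    19
Name: qty, dtype: int64
value at index 'shipped' → 19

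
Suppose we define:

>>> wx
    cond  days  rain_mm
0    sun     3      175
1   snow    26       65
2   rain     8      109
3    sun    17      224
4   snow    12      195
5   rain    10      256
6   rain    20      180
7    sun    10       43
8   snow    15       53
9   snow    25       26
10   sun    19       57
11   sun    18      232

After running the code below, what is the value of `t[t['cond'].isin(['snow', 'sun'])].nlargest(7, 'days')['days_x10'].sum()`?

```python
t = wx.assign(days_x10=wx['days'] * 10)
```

1320

add column days_x10 = wx['days'] * 10:
    cond  days  rain_mm  days_x10
0    sun     3      175        30
1   snow    26       65       260
2   rain     8      109        80
3    sun    17      224       170
4   snow    12      195       120
5   rain    10      256       100
6   rain    20      180       200
7    sun    10       43       100
8   snow    15       53       150
9   snow    25       26       250
10   sun    19       57       190
11   sun    18      232       180
filter rows where cond in ['snow', 'sun']:
    cond  days  rain_mm  days_x10
0    sun     3      175        30
1   snow    26       65       260
3    sun    17      224       170
4   snow    12      195       120
7    sun    10       43       100
8   snow    15       53       150
9   snow    25       26       250
10   sun    19       57       190
11   sun    18      232       180
take 7 rows with largest days:
    cond  days  rain_mm  days_x10
1   snow    26       65       260
9   snow    25       26       250
10   sun    19       57       190
11   sun    18      232       180
3    sun    17      224       170
8   snow    15       53       150
4   snow    12      195       120
Finally, sum of column 'days_x10' = 1320.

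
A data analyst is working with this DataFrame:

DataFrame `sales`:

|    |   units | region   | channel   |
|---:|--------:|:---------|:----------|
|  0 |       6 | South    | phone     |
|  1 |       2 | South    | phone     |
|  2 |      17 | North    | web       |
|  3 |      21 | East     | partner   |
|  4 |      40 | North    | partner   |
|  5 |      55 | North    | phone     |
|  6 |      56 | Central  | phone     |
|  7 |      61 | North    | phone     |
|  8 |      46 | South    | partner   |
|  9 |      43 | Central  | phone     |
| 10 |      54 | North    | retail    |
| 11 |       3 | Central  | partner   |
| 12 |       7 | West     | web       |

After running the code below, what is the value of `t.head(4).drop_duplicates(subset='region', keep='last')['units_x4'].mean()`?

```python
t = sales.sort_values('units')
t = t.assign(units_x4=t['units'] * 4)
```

sort by units:
    units   region  channel
1       2    South    phone
11      3  Central  partner
0       6    South    phone
12      7     West      web
2      17    North      web
3      21     East  partner
4      40    North  partner
9      43  Central    phone
8      46    South  partner
10     54    North   retail
5      55    North    phone
6      56  Central    phone
7      61    North    phone
add column units_x4 = t['units'] * 4:
    units   region  channel  units_x4
1       2    South    phone         8
11      3  Central  partner        12
0       6    South    phone        24
12      7     West      web        28
2      17    North      web        68
3      21     East  partner        84
4      40    North  partner       160
9      43  Central    phone       172
8      46    South  partner       184
10     54    North   retail       216
5      55    North    phone       220
6      56  Central    phone       224
7      61    North    phone       244
take first 4 rows:
    units   region  channel  units_x4
1       2    South    phone         8
11      3  Central  partner        12
0       6    South    phone        24
12      7     West      web        28
drop duplicate region (keep=last):
    units   region  channel  units_x4
11      3  Central  partner        12
0       6    South    phone        24
12      7     West      web        28
The mean of column 'units_x4' is 21.3333333333.

21.3333333333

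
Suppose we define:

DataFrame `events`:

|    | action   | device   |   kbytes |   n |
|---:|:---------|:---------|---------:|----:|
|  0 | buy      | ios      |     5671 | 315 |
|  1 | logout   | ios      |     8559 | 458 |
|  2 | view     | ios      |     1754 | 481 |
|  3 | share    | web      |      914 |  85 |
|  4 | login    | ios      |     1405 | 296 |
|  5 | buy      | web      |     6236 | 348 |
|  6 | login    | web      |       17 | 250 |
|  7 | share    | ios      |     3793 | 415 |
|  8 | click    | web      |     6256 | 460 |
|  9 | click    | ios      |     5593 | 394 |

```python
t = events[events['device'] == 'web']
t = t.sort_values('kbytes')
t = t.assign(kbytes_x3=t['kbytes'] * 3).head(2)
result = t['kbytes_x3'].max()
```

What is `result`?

2742

filter rows where device == 'web':
  action device  kbytes    n
3  share    web     914   85
5    buy    web    6236  348
6  login    web      17  250
8  click    web    6256  460
sort by kbytes:
  action device  kbytes    n
6  login    web      17  250
3  share    web     914   85
5    buy    web    6236  348
8  click    web    6256  460
add column kbytes_x3 = t['kbytes'] * 3:
  action device  kbytes    n  kbytes_x3
6  login    web      17  250         51
3  share    web     914   85       2742
5    buy    web    6236  348      18708
8  click    web    6256  460      18768
take first 2 rows:
  action device  kbytes    n  kbytes_x3
6  login    web      17  250         51
3  share    web     914   85       2742
max of column 'kbytes_x3' → 2742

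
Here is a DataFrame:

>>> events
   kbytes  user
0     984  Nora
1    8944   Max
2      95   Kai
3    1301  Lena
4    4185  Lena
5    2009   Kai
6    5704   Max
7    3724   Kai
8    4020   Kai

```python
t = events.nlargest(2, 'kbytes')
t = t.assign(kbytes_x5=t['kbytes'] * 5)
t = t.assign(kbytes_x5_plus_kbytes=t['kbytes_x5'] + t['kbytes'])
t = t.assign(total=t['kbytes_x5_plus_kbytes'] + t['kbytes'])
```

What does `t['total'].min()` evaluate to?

take 2 rows with largest kbytes:
   kbytes user
1    8944  Max
6    5704  Max
add column kbytes_x5 = t['kbytes'] * 5:
   kbytes user  kbytes_x5
1    8944  Max      44720
6    5704  Max      28520
add column kbytes_x5_plus_kbytes = t['kbytes_x5'] + t['kbytes']:
   kbytes user  kbytes_x5  kbytes_x5_plus_kbytes
1    8944  Max      44720                  53664
6    5704  Max      28520                  34224
add column total = t['kbytes_x5_plus_kbytes'] + t['kbytes']:
   kbytes user  kbytes_x5  kbytes_x5_plus_kbytes  total
1    8944  Max      44720                  53664  62608
6    5704  Max      28520                  34224  39928
So min() = 39928.

39928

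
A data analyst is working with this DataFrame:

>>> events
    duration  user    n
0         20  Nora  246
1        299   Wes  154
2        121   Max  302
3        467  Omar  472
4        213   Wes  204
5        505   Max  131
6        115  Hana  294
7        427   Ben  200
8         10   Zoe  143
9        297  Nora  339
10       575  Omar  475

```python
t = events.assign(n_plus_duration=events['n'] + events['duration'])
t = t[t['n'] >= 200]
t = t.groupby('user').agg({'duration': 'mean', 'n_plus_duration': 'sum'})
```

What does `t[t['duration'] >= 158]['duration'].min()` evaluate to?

158.5

add column n_plus_duration = events['n'] + events['duration']:
    duration  user    n  n_plus_duration
0         20  Nora  246              266
1        299   Wes  154              453
2        121   Max  302              423
3        467  Omar  472              939
4        213   Wes  204              417
5        505   Max  131              636
6        115  Hana  294              409
7        427   Ben  200              627
8         10   Zoe  143              153
9        297  Nora  339              636
10       575  Omar  475             1050
filter rows where n >= 200:
    duration  user    n  n_plus_duration
0         20  Nora  246              266
2        121   Max  302              423
3        467  Omar  472              939
4        213   Wes  204              417
6        115  Hana  294              409
7        427   Ben  200              627
9        297  Nora  339              636
10       575  Omar  475             1050
group by user: mean(duration), sum(n_plus_duration):
      duration  n_plus_duration
user                           
Ben      427.0              627
Hana     115.0              409
Max      121.0              423
Nora     158.5              902
Omar     521.0             1989
Wes      213.0              417
filter rows where duration >= 158:
      duration  n_plus_duration
user                           
Ben      427.0              627
Nora     158.5              902
Omar     521.0             1989
Wes      213.0              417
min of column 'duration' → 158.5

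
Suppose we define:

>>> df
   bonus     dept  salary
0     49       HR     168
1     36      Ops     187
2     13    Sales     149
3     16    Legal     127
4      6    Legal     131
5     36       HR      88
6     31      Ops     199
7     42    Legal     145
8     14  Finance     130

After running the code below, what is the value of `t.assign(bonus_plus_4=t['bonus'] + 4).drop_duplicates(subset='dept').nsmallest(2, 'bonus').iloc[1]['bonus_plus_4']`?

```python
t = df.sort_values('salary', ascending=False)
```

sort by salary descending:
   bonus     dept  salary
6     31      Ops     199
1     36      Ops     187
0     49       HR     168
2     13    Sales     149
7     42    Legal     145
4      6    Legal     131
8     14  Finance     130
3     16    Legal     127
5     36       HR      88
add column bonus_plus_4 = t['bonus'] + 4:
   bonus     dept  salary  bonus_plus_4
6     31      Ops     199            35
1     36      Ops     187            40
0     49       HR     168            53
2     13    Sales     149            17
7     42    Legal     145            46
4      6    Legal     131            10
8     14  Finance     130            18
3     16    Legal     127            20
5     36       HR      88            40
drop duplicate dept (keep=first):
   bonus     dept  salary  bonus_plus_4
6     31      Ops     199            35
0     49       HR     168            53
2     13    Sales     149            17
7     42    Legal     145            46
8     14  Finance     130            18
take 2 rows with smallest bonus:
   bonus     dept  salary  bonus_plus_4
2     13    Sales     149            17
8     14  Finance     130            18
value at position 1, column 'bonus_plus_4' → 18

18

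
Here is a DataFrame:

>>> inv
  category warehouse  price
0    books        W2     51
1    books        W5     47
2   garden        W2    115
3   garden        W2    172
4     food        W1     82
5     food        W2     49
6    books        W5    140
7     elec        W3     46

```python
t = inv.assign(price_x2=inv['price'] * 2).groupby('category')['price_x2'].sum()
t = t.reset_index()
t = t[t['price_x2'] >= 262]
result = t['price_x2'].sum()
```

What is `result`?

add column price_x2 = inv['price'] * 2:
  category warehouse  price  price_x2
0    books        W2     51       102
1    books        W5     47        94
2   garden        W2    115       230
3   garden        W2    172       344
4     food        W1     82       164
5     food        W2     49        98
6    books        W5    140       280
7     elec        W3     46        92
group by category, sum of price_x2:
category
books     476
elec       92
food      262
garden    574
Name: price_x2, dtype: int64
reset_index():
  category  price_x2
0    books       476
1     elec        92
2     food       262
3   garden       574
filter rows where price_x2 >= 262:
  category  price_x2
0    books       476
2     food       262
3   garden       574
sum of column 'price_x2' → 1312

1312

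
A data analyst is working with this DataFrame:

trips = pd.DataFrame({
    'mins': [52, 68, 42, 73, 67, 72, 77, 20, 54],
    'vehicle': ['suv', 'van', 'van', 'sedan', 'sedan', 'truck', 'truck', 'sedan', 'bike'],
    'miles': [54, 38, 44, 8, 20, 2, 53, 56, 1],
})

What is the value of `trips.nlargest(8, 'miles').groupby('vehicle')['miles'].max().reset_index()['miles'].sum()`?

take 8 rows with largest miles:
   mins vehicle  miles
7    20   sedan     56
0    52     suv     54
6    77   truck     53
2    42     van     44
1    68     van     38
4    67   sedan     20
3    73   sedan      8
5    72   truck      2
group by vehicle, max of miles:
vehicle
sedan    56
suv      54
truck    53
van      44
Name: miles, dtype: int64
reset_index():
  vehicle  miles
0   sedan     56
1     suv     54
2   truck     53
3     van     44
Finally, sum of column 'miles' = 207.

207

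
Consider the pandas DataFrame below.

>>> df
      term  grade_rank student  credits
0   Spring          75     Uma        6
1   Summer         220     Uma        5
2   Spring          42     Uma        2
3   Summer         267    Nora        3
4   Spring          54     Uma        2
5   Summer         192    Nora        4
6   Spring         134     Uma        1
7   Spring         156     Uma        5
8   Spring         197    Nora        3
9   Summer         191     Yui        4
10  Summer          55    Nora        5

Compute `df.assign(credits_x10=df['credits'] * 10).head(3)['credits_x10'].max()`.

60

add column credits_x10 = df['credits'] * 10:
      term  grade_rank student  credits  credits_x10
0   Spring          75     Uma        6           60
1   Summer         220     Uma        5           50
2   Spring          42     Uma        2           20
3   Summer         267    Nora        3           30
4   Spring          54     Uma        2           20
5   Summer         192    Nora        4           40
6   Spring         134     Uma        1           10
7   Spring         156     Uma        5           50
8   Spring         197    Nora        3           30
9   Summer         191     Yui        4           40
10  Summer          55    Nora        5           50
take first 3 rows:
     term  grade_rank student  credits  credits_x10
0  Spring          75     Uma        6           60
1  Summer         220     Uma        5           50
2  Spring          42     Uma        2           20
Finally, max of column 'credits_x10' = 60.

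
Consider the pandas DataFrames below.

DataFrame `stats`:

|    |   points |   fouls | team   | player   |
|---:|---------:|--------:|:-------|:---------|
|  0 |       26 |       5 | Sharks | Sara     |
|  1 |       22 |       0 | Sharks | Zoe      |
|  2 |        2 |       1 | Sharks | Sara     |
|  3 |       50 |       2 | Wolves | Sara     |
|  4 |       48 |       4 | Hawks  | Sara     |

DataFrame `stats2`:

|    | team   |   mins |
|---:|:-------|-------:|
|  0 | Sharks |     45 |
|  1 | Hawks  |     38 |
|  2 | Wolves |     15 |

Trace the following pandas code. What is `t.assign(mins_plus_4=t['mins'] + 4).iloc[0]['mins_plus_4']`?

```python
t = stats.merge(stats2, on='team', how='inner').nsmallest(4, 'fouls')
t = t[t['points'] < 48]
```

merge on 'team' (how='inner') → 5 rows:
   points  fouls    team player  mins
0      26      5  Sharks   Sara    45
1      22      0  Sharks    Zoe    45
2       2      1  Sharks   Sara    45
3      50      2  Wolves   Sara    15
4      48      4   Hawks   Sara    38
take 4 rows with smallest fouls:
   points  fouls    team player  mins
1      22      0  Sharks    Zoe    45
2       2      1  Sharks   Sara    45
3      50      2  Wolves   Sara    15
4      48      4   Hawks   Sara    38
filter rows where points < 48:
   points  fouls    team player  mins
1      22      0  Sharks    Zoe    45
2       2      1  Sharks   Sara    45
add column mins_plus_4 = t['mins'] + 4:
   points  fouls    team player  mins  mins_plus_4
1      22      0  Sharks    Zoe    45           49
2       2      1  Sharks   Sara    45           49
Hence 49.

49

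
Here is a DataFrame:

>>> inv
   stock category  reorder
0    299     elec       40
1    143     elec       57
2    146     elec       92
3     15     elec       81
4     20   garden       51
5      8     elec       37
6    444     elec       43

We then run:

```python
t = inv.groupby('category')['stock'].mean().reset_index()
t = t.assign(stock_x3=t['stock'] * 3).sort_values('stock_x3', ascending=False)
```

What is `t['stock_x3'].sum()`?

group by category, mean of stock:
category
elec      175.833333
garden     20.000000
Name: stock, dtype: float64
reset_index():
  category       stock
0     elec  175.833333
1   garden   20.000000
add column stock_x3 = t['stock'] * 3:
  category       stock  stock_x3
0     elec  175.833333     527.5
1   garden   20.000000      60.0
sort by stock_x3 descending:
  category       stock  stock_x3
0     elec  175.833333     527.5
1   garden   20.000000      60.0
So sum() = 587.5.

587.5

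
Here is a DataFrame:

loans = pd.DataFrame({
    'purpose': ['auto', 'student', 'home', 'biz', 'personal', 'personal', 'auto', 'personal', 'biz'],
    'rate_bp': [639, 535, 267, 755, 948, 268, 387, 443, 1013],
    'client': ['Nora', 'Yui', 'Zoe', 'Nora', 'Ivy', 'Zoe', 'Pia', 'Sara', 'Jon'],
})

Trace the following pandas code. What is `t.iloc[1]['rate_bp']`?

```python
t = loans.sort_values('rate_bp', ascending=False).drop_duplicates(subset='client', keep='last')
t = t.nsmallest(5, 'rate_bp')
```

sort by rate_bp descending:
    purpose  rate_bp client
8       biz     1013    Jon
4  personal      948    Ivy
3       biz      755   Nora
0      auto      639   Nora
1   student      535    Yui
7  personal      443   Sara
6      auto      387    Pia
5  personal      268    Zoe
2      home      267    Zoe
drop duplicate client (keep=last):
    purpose  rate_bp client
8       biz     1013    Jon
4  personal      948    Ivy
0      auto      639   Nora
1   student      535    Yui
7  personal      443   Sara
6      auto      387    Pia
2      home      267    Zoe
take 5 rows with smallest rate_bp:
    purpose  rate_bp client
2      home      267    Zoe
6      auto      387    Pia
7  personal      443   Sara
1   student      535    Yui
0      auto      639   Nora

387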